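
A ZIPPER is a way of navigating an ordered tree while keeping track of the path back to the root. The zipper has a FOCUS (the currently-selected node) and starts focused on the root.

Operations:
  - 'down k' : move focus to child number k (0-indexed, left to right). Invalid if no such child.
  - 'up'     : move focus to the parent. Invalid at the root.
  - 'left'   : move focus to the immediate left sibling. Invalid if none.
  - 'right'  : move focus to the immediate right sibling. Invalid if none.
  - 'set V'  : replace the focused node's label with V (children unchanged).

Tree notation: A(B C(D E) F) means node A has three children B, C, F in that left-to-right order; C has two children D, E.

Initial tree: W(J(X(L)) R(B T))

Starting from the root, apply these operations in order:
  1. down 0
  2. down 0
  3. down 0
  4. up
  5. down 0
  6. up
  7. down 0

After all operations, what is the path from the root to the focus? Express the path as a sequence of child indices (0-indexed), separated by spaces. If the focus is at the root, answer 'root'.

Step 1 (down 0): focus=J path=0 depth=1 children=['X'] left=[] right=['R'] parent=W
Step 2 (down 0): focus=X path=0/0 depth=2 children=['L'] left=[] right=[] parent=J
Step 3 (down 0): focus=L path=0/0/0 depth=3 children=[] left=[] right=[] parent=X
Step 4 (up): focus=X path=0/0 depth=2 children=['L'] left=[] right=[] parent=J
Step 5 (down 0): focus=L path=0/0/0 depth=3 children=[] left=[] right=[] parent=X
Step 6 (up): focus=X path=0/0 depth=2 children=['L'] left=[] right=[] parent=J
Step 7 (down 0): focus=L path=0/0/0 depth=3 children=[] left=[] right=[] parent=X

Answer: 0 0 0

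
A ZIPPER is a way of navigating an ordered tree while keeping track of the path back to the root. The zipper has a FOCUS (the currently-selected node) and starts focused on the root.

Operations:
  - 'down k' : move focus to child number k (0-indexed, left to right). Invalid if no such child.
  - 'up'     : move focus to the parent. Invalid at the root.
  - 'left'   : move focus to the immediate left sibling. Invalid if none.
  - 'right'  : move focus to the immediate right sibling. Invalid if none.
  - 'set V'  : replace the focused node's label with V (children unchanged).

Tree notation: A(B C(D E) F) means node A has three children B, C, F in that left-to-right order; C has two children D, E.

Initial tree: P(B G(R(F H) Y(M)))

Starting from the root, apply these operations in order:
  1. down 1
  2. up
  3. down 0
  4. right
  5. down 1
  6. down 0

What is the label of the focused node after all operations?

Answer: M

Derivation:
Step 1 (down 1): focus=G path=1 depth=1 children=['R', 'Y'] left=['B'] right=[] parent=P
Step 2 (up): focus=P path=root depth=0 children=['B', 'G'] (at root)
Step 3 (down 0): focus=B path=0 depth=1 children=[] left=[] right=['G'] parent=P
Step 4 (right): focus=G path=1 depth=1 children=['R', 'Y'] left=['B'] right=[] parent=P
Step 5 (down 1): focus=Y path=1/1 depth=2 children=['M'] left=['R'] right=[] parent=G
Step 6 (down 0): focus=M path=1/1/0 depth=3 children=[] left=[] right=[] parent=Y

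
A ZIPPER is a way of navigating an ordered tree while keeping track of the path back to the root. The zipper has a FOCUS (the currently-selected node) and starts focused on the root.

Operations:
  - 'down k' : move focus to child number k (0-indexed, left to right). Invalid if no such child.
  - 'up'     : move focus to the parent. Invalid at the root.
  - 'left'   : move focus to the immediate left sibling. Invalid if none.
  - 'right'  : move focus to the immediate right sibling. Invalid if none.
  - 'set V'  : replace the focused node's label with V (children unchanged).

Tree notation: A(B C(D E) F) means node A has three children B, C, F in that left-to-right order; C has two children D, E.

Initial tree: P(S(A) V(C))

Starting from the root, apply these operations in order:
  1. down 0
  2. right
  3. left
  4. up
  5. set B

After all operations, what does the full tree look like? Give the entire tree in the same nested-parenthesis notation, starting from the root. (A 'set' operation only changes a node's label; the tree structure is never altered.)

Answer: B(S(A) V(C))

Derivation:
Step 1 (down 0): focus=S path=0 depth=1 children=['A'] left=[] right=['V'] parent=P
Step 2 (right): focus=V path=1 depth=1 children=['C'] left=['S'] right=[] parent=P
Step 3 (left): focus=S path=0 depth=1 children=['A'] left=[] right=['V'] parent=P
Step 4 (up): focus=P path=root depth=0 children=['S', 'V'] (at root)
Step 5 (set B): focus=B path=root depth=0 children=['S', 'V'] (at root)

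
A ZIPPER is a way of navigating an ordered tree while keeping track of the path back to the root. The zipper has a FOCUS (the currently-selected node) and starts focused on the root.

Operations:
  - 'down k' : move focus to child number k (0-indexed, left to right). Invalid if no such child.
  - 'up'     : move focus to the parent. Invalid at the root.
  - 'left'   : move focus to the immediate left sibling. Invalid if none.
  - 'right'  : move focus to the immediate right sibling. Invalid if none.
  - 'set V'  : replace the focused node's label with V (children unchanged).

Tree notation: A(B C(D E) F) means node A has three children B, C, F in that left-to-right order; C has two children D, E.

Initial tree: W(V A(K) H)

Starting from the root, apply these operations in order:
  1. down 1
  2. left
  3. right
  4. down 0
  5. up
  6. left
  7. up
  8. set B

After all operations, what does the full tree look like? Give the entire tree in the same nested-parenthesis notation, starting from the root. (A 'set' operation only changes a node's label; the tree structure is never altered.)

Step 1 (down 1): focus=A path=1 depth=1 children=['K'] left=['V'] right=['H'] parent=W
Step 2 (left): focus=V path=0 depth=1 children=[] left=[] right=['A', 'H'] parent=W
Step 3 (right): focus=A path=1 depth=1 children=['K'] left=['V'] right=['H'] parent=W
Step 4 (down 0): focus=K path=1/0 depth=2 children=[] left=[] right=[] parent=A
Step 5 (up): focus=A path=1 depth=1 children=['K'] left=['V'] right=['H'] parent=W
Step 6 (left): focus=V path=0 depth=1 children=[] left=[] right=['A', 'H'] parent=W
Step 7 (up): focus=W path=root depth=0 children=['V', 'A', 'H'] (at root)
Step 8 (set B): focus=B path=root depth=0 children=['V', 'A', 'H'] (at root)

Answer: B(V A(K) H)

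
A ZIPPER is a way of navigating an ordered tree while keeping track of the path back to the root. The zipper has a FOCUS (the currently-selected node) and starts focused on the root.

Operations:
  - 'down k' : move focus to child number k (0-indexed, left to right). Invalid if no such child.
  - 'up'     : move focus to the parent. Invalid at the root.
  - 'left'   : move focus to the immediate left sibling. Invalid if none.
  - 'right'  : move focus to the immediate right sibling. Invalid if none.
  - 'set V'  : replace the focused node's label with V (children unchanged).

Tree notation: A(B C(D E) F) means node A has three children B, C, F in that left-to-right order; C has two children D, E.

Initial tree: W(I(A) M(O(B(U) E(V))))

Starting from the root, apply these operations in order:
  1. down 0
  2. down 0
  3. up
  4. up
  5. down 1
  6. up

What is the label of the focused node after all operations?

Step 1 (down 0): focus=I path=0 depth=1 children=['A'] left=[] right=['M'] parent=W
Step 2 (down 0): focus=A path=0/0 depth=2 children=[] left=[] right=[] parent=I
Step 3 (up): focus=I path=0 depth=1 children=['A'] left=[] right=['M'] parent=W
Step 4 (up): focus=W path=root depth=0 children=['I', 'M'] (at root)
Step 5 (down 1): focus=M path=1 depth=1 children=['O'] left=['I'] right=[] parent=W
Step 6 (up): focus=W path=root depth=0 children=['I', 'M'] (at root)

Answer: W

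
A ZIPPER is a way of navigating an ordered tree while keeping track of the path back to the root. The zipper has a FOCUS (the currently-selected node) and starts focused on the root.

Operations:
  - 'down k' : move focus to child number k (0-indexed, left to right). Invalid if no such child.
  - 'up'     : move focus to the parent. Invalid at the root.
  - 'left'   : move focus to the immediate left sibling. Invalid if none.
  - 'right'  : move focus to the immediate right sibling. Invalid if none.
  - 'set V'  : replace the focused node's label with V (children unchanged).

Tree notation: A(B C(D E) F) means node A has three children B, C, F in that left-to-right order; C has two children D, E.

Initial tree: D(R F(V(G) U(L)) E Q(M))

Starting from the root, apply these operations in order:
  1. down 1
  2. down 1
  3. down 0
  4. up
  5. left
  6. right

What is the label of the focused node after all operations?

Answer: U

Derivation:
Step 1 (down 1): focus=F path=1 depth=1 children=['V', 'U'] left=['R'] right=['E', 'Q'] parent=D
Step 2 (down 1): focus=U path=1/1 depth=2 children=['L'] left=['V'] right=[] parent=F
Step 3 (down 0): focus=L path=1/1/0 depth=3 children=[] left=[] right=[] parent=U
Step 4 (up): focus=U path=1/1 depth=2 children=['L'] left=['V'] right=[] parent=F
Step 5 (left): focus=V path=1/0 depth=2 children=['G'] left=[] right=['U'] parent=F
Step 6 (right): focus=U path=1/1 depth=2 children=['L'] left=['V'] right=[] parent=F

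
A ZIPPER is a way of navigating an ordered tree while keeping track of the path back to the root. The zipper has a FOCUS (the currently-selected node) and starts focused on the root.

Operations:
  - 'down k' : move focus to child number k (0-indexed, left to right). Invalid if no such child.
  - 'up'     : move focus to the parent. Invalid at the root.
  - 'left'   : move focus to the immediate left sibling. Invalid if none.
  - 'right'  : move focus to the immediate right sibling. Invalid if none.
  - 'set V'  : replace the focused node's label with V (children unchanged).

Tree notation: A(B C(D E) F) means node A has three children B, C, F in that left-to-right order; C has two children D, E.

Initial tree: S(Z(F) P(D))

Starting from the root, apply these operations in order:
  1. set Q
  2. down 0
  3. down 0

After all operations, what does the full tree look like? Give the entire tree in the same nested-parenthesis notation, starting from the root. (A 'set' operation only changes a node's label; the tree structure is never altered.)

Step 1 (set Q): focus=Q path=root depth=0 children=['Z', 'P'] (at root)
Step 2 (down 0): focus=Z path=0 depth=1 children=['F'] left=[] right=['P'] parent=Q
Step 3 (down 0): focus=F path=0/0 depth=2 children=[] left=[] right=[] parent=Z

Answer: Q(Z(F) P(D))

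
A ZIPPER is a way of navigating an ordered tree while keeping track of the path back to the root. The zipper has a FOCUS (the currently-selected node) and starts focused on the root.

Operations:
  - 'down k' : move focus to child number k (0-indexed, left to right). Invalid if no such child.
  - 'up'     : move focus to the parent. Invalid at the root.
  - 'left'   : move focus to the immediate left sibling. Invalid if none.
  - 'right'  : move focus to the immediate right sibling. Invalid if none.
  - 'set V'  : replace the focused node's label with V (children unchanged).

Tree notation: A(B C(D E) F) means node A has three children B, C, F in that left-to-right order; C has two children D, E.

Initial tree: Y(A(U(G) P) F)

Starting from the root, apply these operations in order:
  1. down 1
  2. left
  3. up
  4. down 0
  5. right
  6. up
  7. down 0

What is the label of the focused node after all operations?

Answer: A

Derivation:
Step 1 (down 1): focus=F path=1 depth=1 children=[] left=['A'] right=[] parent=Y
Step 2 (left): focus=A path=0 depth=1 children=['U', 'P'] left=[] right=['F'] parent=Y
Step 3 (up): focus=Y path=root depth=0 children=['A', 'F'] (at root)
Step 4 (down 0): focus=A path=0 depth=1 children=['U', 'P'] left=[] right=['F'] parent=Y
Step 5 (right): focus=F path=1 depth=1 children=[] left=['A'] right=[] parent=Y
Step 6 (up): focus=Y path=root depth=0 children=['A', 'F'] (at root)
Step 7 (down 0): focus=A path=0 depth=1 children=['U', 'P'] left=[] right=['F'] parent=Y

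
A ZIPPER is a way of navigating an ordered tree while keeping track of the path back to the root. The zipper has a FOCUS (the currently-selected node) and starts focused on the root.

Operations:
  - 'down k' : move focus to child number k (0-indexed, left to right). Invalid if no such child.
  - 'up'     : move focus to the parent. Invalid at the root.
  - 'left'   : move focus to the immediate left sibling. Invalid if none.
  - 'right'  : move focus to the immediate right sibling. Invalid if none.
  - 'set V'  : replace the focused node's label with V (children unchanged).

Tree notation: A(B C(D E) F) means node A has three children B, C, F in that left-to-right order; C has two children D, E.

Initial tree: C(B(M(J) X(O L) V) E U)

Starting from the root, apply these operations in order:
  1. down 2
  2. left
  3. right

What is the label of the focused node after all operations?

Answer: U

Derivation:
Step 1 (down 2): focus=U path=2 depth=1 children=[] left=['B', 'E'] right=[] parent=C
Step 2 (left): focus=E path=1 depth=1 children=[] left=['B'] right=['U'] parent=C
Step 3 (right): focus=U path=2 depth=1 children=[] left=['B', 'E'] right=[] parent=C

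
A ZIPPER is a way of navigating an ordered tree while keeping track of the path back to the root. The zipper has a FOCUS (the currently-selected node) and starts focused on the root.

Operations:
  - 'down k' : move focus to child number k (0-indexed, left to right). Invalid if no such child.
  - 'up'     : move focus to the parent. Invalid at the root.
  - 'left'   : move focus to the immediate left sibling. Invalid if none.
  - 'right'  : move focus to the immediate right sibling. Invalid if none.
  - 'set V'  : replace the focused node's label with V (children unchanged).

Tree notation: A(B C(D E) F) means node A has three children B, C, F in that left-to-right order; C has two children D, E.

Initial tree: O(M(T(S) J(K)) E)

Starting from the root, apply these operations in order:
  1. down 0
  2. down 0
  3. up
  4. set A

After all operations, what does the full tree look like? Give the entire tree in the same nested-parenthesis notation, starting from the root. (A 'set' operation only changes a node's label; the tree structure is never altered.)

Answer: O(A(T(S) J(K)) E)

Derivation:
Step 1 (down 0): focus=M path=0 depth=1 children=['T', 'J'] left=[] right=['E'] parent=O
Step 2 (down 0): focus=T path=0/0 depth=2 children=['S'] left=[] right=['J'] parent=M
Step 3 (up): focus=M path=0 depth=1 children=['T', 'J'] left=[] right=['E'] parent=O
Step 4 (set A): focus=A path=0 depth=1 children=['T', 'J'] left=[] right=['E'] parent=O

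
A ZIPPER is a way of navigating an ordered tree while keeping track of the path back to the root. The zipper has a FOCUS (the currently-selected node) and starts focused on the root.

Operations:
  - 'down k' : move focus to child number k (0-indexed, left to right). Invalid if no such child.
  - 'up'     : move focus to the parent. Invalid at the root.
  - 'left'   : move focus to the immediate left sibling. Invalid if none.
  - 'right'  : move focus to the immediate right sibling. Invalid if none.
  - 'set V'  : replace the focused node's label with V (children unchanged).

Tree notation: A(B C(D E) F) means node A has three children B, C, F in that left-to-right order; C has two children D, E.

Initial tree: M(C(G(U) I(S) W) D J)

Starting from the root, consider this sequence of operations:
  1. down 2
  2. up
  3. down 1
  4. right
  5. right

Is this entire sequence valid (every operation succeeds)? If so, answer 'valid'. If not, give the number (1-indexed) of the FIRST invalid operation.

Step 1 (down 2): focus=J path=2 depth=1 children=[] left=['C', 'D'] right=[] parent=M
Step 2 (up): focus=M path=root depth=0 children=['C', 'D', 'J'] (at root)
Step 3 (down 1): focus=D path=1 depth=1 children=[] left=['C'] right=['J'] parent=M
Step 4 (right): focus=J path=2 depth=1 children=[] left=['C', 'D'] right=[] parent=M
Step 5 (right): INVALID

Answer: 5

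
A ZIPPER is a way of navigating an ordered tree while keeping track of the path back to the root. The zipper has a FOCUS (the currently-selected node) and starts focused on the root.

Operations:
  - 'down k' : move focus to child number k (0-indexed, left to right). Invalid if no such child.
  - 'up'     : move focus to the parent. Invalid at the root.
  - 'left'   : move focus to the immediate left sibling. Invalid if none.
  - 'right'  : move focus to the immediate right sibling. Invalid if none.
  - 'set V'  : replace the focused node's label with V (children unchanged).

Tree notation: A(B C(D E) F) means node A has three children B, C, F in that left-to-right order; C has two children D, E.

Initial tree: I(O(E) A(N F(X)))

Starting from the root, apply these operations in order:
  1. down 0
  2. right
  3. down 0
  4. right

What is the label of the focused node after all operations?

Answer: F

Derivation:
Step 1 (down 0): focus=O path=0 depth=1 children=['E'] left=[] right=['A'] parent=I
Step 2 (right): focus=A path=1 depth=1 children=['N', 'F'] left=['O'] right=[] parent=I
Step 3 (down 0): focus=N path=1/0 depth=2 children=[] left=[] right=['F'] parent=A
Step 4 (right): focus=F path=1/1 depth=2 children=['X'] left=['N'] right=[] parent=A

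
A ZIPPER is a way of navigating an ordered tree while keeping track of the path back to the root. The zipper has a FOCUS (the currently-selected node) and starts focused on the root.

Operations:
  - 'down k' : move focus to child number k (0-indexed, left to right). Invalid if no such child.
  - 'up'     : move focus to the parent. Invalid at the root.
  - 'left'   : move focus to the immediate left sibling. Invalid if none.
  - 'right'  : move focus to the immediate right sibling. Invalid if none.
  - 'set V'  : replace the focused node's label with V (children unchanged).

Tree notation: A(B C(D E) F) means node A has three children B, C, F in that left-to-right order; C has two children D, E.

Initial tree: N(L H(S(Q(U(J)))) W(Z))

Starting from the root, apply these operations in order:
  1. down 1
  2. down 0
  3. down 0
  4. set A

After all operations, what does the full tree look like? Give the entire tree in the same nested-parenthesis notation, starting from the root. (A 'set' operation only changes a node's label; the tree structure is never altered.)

Answer: N(L H(S(A(U(J)))) W(Z))

Derivation:
Step 1 (down 1): focus=H path=1 depth=1 children=['S'] left=['L'] right=['W'] parent=N
Step 2 (down 0): focus=S path=1/0 depth=2 children=['Q'] left=[] right=[] parent=H
Step 3 (down 0): focus=Q path=1/0/0 depth=3 children=['U'] left=[] right=[] parent=S
Step 4 (set A): focus=A path=1/0/0 depth=3 children=['U'] left=[] right=[] parent=S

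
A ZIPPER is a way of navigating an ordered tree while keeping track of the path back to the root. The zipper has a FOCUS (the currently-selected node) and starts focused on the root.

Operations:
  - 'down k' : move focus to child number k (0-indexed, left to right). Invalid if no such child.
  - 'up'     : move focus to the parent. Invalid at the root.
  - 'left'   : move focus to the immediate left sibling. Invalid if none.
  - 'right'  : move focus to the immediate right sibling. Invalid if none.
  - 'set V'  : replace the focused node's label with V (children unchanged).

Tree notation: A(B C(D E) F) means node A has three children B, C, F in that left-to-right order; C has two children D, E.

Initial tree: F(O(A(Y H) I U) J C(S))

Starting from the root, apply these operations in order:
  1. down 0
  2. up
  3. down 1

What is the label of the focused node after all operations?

Step 1 (down 0): focus=O path=0 depth=1 children=['A', 'I', 'U'] left=[] right=['J', 'C'] parent=F
Step 2 (up): focus=F path=root depth=0 children=['O', 'J', 'C'] (at root)
Step 3 (down 1): focus=J path=1 depth=1 children=[] left=['O'] right=['C'] parent=F

Answer: J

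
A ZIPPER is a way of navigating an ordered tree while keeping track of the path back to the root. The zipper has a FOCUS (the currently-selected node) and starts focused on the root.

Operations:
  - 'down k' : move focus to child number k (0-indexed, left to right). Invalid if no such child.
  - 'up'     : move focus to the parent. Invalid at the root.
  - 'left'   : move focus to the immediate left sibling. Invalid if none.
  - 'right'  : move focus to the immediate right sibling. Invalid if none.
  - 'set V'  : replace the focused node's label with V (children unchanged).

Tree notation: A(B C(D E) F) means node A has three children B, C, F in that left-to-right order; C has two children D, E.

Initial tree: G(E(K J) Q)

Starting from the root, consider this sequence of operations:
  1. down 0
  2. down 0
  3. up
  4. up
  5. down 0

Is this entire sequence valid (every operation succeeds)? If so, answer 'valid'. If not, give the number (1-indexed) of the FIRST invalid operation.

Answer: valid

Derivation:
Step 1 (down 0): focus=E path=0 depth=1 children=['K', 'J'] left=[] right=['Q'] parent=G
Step 2 (down 0): focus=K path=0/0 depth=2 children=[] left=[] right=['J'] parent=E
Step 3 (up): focus=E path=0 depth=1 children=['K', 'J'] left=[] right=['Q'] parent=G
Step 4 (up): focus=G path=root depth=0 children=['E', 'Q'] (at root)
Step 5 (down 0): focus=E path=0 depth=1 children=['K', 'J'] left=[] right=['Q'] parent=G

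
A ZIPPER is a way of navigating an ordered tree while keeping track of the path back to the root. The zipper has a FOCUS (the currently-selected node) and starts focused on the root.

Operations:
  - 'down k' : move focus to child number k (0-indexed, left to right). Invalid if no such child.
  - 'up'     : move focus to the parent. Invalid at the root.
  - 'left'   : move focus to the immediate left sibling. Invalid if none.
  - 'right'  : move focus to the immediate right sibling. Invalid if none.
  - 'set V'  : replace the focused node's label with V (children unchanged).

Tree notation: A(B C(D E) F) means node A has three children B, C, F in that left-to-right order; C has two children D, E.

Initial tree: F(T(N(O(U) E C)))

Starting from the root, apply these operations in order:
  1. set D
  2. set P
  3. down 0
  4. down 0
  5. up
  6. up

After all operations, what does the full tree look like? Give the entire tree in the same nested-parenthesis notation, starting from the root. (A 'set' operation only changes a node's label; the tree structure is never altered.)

Step 1 (set D): focus=D path=root depth=0 children=['T'] (at root)
Step 2 (set P): focus=P path=root depth=0 children=['T'] (at root)
Step 3 (down 0): focus=T path=0 depth=1 children=['N'] left=[] right=[] parent=P
Step 4 (down 0): focus=N path=0/0 depth=2 children=['O', 'E', 'C'] left=[] right=[] parent=T
Step 5 (up): focus=T path=0 depth=1 children=['N'] left=[] right=[] parent=P
Step 6 (up): focus=P path=root depth=0 children=['T'] (at root)

Answer: P(T(N(O(U) E C)))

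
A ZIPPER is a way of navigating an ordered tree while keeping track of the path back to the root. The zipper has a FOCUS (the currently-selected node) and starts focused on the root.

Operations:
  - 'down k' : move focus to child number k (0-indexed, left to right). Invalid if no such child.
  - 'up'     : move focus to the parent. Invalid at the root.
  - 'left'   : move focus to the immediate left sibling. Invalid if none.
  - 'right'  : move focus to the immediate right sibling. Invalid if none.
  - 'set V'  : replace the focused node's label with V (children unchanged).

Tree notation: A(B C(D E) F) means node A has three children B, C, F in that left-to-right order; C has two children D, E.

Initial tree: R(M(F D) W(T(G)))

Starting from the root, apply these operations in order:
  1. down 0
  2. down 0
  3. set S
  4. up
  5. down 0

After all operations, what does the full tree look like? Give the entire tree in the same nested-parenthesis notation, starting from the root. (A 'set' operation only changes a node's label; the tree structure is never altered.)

Answer: R(M(S D) W(T(G)))

Derivation:
Step 1 (down 0): focus=M path=0 depth=1 children=['F', 'D'] left=[] right=['W'] parent=R
Step 2 (down 0): focus=F path=0/0 depth=2 children=[] left=[] right=['D'] parent=M
Step 3 (set S): focus=S path=0/0 depth=2 children=[] left=[] right=['D'] parent=M
Step 4 (up): focus=M path=0 depth=1 children=['S', 'D'] left=[] right=['W'] parent=R
Step 5 (down 0): focus=S path=0/0 depth=2 children=[] left=[] right=['D'] parent=M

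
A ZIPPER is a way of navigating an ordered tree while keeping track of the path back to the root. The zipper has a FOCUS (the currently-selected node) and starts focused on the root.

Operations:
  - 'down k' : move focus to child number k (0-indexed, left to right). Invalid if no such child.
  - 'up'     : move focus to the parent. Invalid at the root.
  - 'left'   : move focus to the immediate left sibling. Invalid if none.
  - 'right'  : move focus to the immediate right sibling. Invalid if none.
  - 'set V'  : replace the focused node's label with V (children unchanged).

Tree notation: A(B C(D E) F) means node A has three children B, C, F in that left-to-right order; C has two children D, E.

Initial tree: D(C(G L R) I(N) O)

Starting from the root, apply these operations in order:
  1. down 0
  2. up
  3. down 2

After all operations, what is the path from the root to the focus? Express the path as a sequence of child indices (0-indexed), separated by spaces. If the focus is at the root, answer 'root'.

Answer: 2

Derivation:
Step 1 (down 0): focus=C path=0 depth=1 children=['G', 'L', 'R'] left=[] right=['I', 'O'] parent=D
Step 2 (up): focus=D path=root depth=0 children=['C', 'I', 'O'] (at root)
Step 3 (down 2): focus=O path=2 depth=1 children=[] left=['C', 'I'] right=[] parent=D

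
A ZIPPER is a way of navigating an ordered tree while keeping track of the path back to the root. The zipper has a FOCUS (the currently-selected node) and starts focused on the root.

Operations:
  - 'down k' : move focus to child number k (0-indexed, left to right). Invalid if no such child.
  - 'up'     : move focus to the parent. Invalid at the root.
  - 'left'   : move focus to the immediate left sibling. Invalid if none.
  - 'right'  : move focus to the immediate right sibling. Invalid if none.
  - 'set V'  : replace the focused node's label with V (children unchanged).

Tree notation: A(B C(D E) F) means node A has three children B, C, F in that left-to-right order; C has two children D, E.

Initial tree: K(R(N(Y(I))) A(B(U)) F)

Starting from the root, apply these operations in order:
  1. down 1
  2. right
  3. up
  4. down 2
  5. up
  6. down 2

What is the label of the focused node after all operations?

Step 1 (down 1): focus=A path=1 depth=1 children=['B'] left=['R'] right=['F'] parent=K
Step 2 (right): focus=F path=2 depth=1 children=[] left=['R', 'A'] right=[] parent=K
Step 3 (up): focus=K path=root depth=0 children=['R', 'A', 'F'] (at root)
Step 4 (down 2): focus=F path=2 depth=1 children=[] left=['R', 'A'] right=[] parent=K
Step 5 (up): focus=K path=root depth=0 children=['R', 'A', 'F'] (at root)
Step 6 (down 2): focus=F path=2 depth=1 children=[] left=['R', 'A'] right=[] parent=K

Answer: F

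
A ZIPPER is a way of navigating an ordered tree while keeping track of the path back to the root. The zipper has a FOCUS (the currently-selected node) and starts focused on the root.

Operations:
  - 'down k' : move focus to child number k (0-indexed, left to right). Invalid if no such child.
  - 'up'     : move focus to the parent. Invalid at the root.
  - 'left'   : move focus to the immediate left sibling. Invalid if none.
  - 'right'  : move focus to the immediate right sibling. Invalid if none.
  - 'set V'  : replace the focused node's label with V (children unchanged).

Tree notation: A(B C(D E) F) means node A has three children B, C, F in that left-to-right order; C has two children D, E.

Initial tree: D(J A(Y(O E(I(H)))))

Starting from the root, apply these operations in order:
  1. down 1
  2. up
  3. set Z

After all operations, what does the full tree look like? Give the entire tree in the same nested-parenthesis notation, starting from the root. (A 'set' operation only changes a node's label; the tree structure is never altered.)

Step 1 (down 1): focus=A path=1 depth=1 children=['Y'] left=['J'] right=[] parent=D
Step 2 (up): focus=D path=root depth=0 children=['J', 'A'] (at root)
Step 3 (set Z): focus=Z path=root depth=0 children=['J', 'A'] (at root)

Answer: Z(J A(Y(O E(I(H)))))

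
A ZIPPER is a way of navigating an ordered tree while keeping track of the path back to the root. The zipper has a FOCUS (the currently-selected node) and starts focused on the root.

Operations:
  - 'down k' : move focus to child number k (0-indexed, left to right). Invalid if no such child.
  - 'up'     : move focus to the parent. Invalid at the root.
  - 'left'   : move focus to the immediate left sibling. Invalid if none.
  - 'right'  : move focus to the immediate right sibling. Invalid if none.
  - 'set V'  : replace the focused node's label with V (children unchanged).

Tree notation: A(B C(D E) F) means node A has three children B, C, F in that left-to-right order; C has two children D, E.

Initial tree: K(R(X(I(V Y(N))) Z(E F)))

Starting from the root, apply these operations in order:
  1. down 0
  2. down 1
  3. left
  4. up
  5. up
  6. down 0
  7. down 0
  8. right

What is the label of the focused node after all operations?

Answer: Z

Derivation:
Step 1 (down 0): focus=R path=0 depth=1 children=['X', 'Z'] left=[] right=[] parent=K
Step 2 (down 1): focus=Z path=0/1 depth=2 children=['E', 'F'] left=['X'] right=[] parent=R
Step 3 (left): focus=X path=0/0 depth=2 children=['I'] left=[] right=['Z'] parent=R
Step 4 (up): focus=R path=0 depth=1 children=['X', 'Z'] left=[] right=[] parent=K
Step 5 (up): focus=K path=root depth=0 children=['R'] (at root)
Step 6 (down 0): focus=R path=0 depth=1 children=['X', 'Z'] left=[] right=[] parent=K
Step 7 (down 0): focus=X path=0/0 depth=2 children=['I'] left=[] right=['Z'] parent=R
Step 8 (right): focus=Z path=0/1 depth=2 children=['E', 'F'] left=['X'] right=[] parent=R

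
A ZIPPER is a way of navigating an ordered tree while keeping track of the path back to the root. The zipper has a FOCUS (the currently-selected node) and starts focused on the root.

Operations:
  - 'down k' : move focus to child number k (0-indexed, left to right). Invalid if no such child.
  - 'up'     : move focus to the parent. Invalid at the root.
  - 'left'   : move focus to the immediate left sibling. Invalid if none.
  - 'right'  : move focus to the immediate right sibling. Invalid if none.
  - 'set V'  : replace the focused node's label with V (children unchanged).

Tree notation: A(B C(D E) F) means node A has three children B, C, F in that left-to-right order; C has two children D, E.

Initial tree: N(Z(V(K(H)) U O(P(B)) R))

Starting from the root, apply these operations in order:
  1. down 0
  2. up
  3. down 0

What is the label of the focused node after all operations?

Answer: Z

Derivation:
Step 1 (down 0): focus=Z path=0 depth=1 children=['V', 'U', 'O', 'R'] left=[] right=[] parent=N
Step 2 (up): focus=N path=root depth=0 children=['Z'] (at root)
Step 3 (down 0): focus=Z path=0 depth=1 children=['V', 'U', 'O', 'R'] left=[] right=[] parent=N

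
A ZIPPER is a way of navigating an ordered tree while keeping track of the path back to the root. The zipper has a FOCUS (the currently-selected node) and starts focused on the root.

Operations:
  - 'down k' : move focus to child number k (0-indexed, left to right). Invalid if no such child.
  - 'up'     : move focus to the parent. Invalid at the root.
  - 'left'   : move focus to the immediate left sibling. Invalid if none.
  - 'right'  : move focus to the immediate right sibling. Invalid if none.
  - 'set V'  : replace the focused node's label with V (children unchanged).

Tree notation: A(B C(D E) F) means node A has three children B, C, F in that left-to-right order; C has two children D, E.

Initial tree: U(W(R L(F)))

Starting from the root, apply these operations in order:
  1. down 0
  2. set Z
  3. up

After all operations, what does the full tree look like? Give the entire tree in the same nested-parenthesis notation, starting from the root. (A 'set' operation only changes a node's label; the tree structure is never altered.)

Step 1 (down 0): focus=W path=0 depth=1 children=['R', 'L'] left=[] right=[] parent=U
Step 2 (set Z): focus=Z path=0 depth=1 children=['R', 'L'] left=[] right=[] parent=U
Step 3 (up): focus=U path=root depth=0 children=['Z'] (at root)

Answer: U(Z(R L(F)))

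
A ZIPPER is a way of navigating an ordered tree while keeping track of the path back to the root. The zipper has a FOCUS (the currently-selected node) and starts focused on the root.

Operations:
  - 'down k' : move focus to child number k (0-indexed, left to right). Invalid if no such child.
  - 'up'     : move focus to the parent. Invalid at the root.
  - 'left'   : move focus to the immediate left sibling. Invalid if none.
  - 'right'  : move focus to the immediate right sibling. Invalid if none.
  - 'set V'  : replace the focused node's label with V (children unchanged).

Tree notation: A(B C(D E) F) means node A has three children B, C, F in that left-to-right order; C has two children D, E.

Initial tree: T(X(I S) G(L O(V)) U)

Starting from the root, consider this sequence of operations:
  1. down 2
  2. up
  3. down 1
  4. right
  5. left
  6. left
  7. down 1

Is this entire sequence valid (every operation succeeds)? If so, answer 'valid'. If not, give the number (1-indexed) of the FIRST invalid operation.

Step 1 (down 2): focus=U path=2 depth=1 children=[] left=['X', 'G'] right=[] parent=T
Step 2 (up): focus=T path=root depth=0 children=['X', 'G', 'U'] (at root)
Step 3 (down 1): focus=G path=1 depth=1 children=['L', 'O'] left=['X'] right=['U'] parent=T
Step 4 (right): focus=U path=2 depth=1 children=[] left=['X', 'G'] right=[] parent=T
Step 5 (left): focus=G path=1 depth=1 children=['L', 'O'] left=['X'] right=['U'] parent=T
Step 6 (left): focus=X path=0 depth=1 children=['I', 'S'] left=[] right=['G', 'U'] parent=T
Step 7 (down 1): focus=S path=0/1 depth=2 children=[] left=['I'] right=[] parent=X

Answer: valid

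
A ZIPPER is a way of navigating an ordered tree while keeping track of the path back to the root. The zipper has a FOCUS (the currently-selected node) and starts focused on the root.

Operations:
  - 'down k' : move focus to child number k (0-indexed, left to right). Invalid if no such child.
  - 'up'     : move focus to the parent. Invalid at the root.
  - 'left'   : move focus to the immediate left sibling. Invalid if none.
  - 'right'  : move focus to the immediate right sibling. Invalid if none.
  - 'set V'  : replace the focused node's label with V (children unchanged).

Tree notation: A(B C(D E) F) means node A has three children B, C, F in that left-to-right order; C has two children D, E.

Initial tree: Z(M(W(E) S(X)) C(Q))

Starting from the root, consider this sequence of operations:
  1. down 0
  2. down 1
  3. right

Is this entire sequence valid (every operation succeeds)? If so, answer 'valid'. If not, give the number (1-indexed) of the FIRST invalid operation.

Step 1 (down 0): focus=M path=0 depth=1 children=['W', 'S'] left=[] right=['C'] parent=Z
Step 2 (down 1): focus=S path=0/1 depth=2 children=['X'] left=['W'] right=[] parent=M
Step 3 (right): INVALID

Answer: 3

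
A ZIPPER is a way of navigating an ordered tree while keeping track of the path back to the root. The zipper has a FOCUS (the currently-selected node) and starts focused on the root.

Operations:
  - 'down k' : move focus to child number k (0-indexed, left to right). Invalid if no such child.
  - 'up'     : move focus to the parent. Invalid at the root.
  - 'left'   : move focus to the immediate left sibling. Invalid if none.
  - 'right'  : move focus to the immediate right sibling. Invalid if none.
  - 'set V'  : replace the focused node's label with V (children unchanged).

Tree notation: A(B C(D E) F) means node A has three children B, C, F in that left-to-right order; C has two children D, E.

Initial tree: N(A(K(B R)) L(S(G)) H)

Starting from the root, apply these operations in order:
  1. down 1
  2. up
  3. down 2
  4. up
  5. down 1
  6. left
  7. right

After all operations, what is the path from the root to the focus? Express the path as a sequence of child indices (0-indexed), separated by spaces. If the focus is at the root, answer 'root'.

Answer: 1

Derivation:
Step 1 (down 1): focus=L path=1 depth=1 children=['S'] left=['A'] right=['H'] parent=N
Step 2 (up): focus=N path=root depth=0 children=['A', 'L', 'H'] (at root)
Step 3 (down 2): focus=H path=2 depth=1 children=[] left=['A', 'L'] right=[] parent=N
Step 4 (up): focus=N path=root depth=0 children=['A', 'L', 'H'] (at root)
Step 5 (down 1): focus=L path=1 depth=1 children=['S'] left=['A'] right=['H'] parent=N
Step 6 (left): focus=A path=0 depth=1 children=['K'] left=[] right=['L', 'H'] parent=N
Step 7 (right): focus=L path=1 depth=1 children=['S'] left=['A'] right=['H'] parent=N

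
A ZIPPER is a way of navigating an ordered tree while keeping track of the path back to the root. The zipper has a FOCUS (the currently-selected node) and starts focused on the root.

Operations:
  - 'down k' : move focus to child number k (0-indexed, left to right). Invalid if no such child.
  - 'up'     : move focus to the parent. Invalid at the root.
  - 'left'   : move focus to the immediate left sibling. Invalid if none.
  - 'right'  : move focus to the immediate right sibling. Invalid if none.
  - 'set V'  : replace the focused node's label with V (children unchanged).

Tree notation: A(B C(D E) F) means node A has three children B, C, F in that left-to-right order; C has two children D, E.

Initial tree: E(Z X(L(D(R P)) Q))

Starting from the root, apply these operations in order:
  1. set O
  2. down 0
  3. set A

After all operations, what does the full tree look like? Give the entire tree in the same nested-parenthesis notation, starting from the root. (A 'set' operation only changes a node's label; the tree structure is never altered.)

Step 1 (set O): focus=O path=root depth=0 children=['Z', 'X'] (at root)
Step 2 (down 0): focus=Z path=0 depth=1 children=[] left=[] right=['X'] parent=O
Step 3 (set A): focus=A path=0 depth=1 children=[] left=[] right=['X'] parent=O

Answer: O(A X(L(D(R P)) Q))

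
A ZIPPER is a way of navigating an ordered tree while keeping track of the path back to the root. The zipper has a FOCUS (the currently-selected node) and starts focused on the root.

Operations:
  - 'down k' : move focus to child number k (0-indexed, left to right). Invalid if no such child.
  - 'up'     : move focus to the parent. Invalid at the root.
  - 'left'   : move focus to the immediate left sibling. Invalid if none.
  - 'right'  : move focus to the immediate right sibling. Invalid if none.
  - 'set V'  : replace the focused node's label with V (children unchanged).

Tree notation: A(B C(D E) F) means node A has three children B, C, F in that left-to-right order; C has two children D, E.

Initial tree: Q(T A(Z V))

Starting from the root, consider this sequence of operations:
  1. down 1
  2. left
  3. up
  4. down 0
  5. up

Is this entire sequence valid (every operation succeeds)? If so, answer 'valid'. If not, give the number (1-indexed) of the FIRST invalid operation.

Step 1 (down 1): focus=A path=1 depth=1 children=['Z', 'V'] left=['T'] right=[] parent=Q
Step 2 (left): focus=T path=0 depth=1 children=[] left=[] right=['A'] parent=Q
Step 3 (up): focus=Q path=root depth=0 children=['T', 'A'] (at root)
Step 4 (down 0): focus=T path=0 depth=1 children=[] left=[] right=['A'] parent=Q
Step 5 (up): focus=Q path=root depth=0 children=['T', 'A'] (at root)

Answer: valid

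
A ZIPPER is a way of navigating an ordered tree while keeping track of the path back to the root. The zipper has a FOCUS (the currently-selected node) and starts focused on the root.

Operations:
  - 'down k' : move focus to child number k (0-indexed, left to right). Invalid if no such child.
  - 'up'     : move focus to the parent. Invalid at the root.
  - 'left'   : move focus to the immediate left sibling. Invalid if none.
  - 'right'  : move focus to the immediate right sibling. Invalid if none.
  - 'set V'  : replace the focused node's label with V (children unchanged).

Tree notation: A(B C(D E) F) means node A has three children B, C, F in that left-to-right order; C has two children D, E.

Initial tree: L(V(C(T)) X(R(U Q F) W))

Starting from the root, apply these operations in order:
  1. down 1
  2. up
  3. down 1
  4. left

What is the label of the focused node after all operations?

Answer: V

Derivation:
Step 1 (down 1): focus=X path=1 depth=1 children=['R', 'W'] left=['V'] right=[] parent=L
Step 2 (up): focus=L path=root depth=0 children=['V', 'X'] (at root)
Step 3 (down 1): focus=X path=1 depth=1 children=['R', 'W'] left=['V'] right=[] parent=L
Step 4 (left): focus=V path=0 depth=1 children=['C'] left=[] right=['X'] parent=L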